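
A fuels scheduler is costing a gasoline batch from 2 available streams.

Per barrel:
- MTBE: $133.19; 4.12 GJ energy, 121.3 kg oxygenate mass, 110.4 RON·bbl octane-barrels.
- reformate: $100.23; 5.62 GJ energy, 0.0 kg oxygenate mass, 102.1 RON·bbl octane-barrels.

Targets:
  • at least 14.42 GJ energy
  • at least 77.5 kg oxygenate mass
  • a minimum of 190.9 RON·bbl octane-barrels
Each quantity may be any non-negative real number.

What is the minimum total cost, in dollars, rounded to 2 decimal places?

$295.32

Let x1 = barrels of MTBE, x2 = barrels of reformate.
Minimize 133.19x1 + 100.23x2 with:
  4.12x1 + 5.62x2 ≥ 14.42   (energy)
  121.3x1 ≥ 77.5   (oxygenate mass)
  110.4x1 + 102.1x2 ≥ 190.9   (octane-barrels)
  x1, x2 ≥ 0.
Both inputs are positive at the optimum. Binding constraints: energy and oxygenate mass.
So MTBE = 0.638912 barrels, reformate = 2.09745 barrels.
Objective = 133.19·0.638912 + 100.23·2.09745 = 295.3241.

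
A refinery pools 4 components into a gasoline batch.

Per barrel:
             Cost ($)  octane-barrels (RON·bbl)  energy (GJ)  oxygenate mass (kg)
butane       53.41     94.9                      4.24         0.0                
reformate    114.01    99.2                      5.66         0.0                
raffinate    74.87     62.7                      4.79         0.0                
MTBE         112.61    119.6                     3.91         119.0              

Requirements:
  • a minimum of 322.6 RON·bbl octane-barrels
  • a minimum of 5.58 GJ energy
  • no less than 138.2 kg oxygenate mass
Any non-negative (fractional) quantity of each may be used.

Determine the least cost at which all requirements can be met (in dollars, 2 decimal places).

Let x1 = barrels of butane, x2 = barrels of reformate, x3 = barrels of raffinate, x4 = barrels of MTBE.
min 53.41x1 + 114.01x2 + 74.87x3 + 112.61x4 s.t.:
  94.9x1 + 99.2x2 + 62.7x3 + 119.6x4 ≥ 322.6   (octane-barrels)
  4.24x1 + 5.66x2 + 4.79x3 + 3.91x4 ≥ 5.58   (energy)
  119x4 ≥ 138.2   (oxygenate mass)
  x1, x2, x3, x4 ≥ 0.
At the optimum only butane, MTBE are positive (reformate, raffinate = 0). There the octane-barrels and oxygenate mass constraints are tight.
Optimal quantities: butane = 1.9358 barrels, MTBE = 1.1613 barrels.
Objective = 53.41·1.9358 + 112.61·1.1613 = 234.1651.

$234.17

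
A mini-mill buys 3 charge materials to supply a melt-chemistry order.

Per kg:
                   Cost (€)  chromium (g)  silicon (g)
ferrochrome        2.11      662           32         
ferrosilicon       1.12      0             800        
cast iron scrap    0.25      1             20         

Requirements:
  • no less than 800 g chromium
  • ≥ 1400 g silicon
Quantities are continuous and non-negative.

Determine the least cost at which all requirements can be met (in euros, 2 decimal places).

This is a linear program. Let x1 = kg of ferrochrome, x2 = kg of ferrosilicon, x3 = kg of cast iron scrap.
Minimise 2.11x1 + 1.12x2 + 0.25x3 with:
  662x1 + 1x3 ≥ 800   (chromium)
  32x1 + 800x2 + 20x3 ≥ 1400   (silicon)
  x1, x2, x3 ≥ 0.
At the optimum only ferrochrome, ferrosilicon are positive (cast iron scrap = 0). Binding constraints: chromium and silicon.
That vertex is x1 = 1.208, x2 = 1.702.
Total cost: 2.11·1.208 + 1.12·1.702 = 4.4551.

€4.46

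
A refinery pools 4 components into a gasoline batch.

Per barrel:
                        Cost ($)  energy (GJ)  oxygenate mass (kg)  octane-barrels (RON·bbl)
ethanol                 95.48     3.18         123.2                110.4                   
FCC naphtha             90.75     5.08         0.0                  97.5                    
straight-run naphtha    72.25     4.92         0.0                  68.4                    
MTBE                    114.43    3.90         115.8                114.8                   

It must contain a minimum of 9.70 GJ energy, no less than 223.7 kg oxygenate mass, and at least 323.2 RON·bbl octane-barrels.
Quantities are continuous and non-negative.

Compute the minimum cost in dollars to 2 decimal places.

Let x1 = barrels of ethanol, x2 = barrels of FCC naphtha, x3 = barrels of straight-run naphtha, x4 = barrels of MTBE.
min 95.48x1 + 90.75x2 + 72.25x3 + 114.43x4 with:
  3.18x1 + 5.08x2 + 4.92x3 + 3.9x4 ≥ 9.7   (energy)
  123.2x1 + 115.8x4 ≥ 223.7   (oxygenate mass)
  110.4x1 + 97.5x2 + 68.4x3 + 114.8x4 ≥ 323.2   (octane-barrels)
  x1, x2, x3, x4 ≥ 0.
At the optimum only ethanol, FCC naphtha are positive (straight-run naphtha, MTBE = 0). There the energy and octane-barrels constraints are tight.
So ethanol = 2.77574 barrels, FCC naphtha = 0.171878 barrels.
Hence cost = 95.48·2.77574 + 90.75·0.171878 = $280.6256.

$280.63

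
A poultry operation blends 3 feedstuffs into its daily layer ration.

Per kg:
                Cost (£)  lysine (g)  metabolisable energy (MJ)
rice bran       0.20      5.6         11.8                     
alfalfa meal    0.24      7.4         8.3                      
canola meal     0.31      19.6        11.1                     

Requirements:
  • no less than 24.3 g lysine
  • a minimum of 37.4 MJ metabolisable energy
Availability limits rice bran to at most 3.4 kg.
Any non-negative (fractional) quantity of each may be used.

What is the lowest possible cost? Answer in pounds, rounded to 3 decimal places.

Set it up as a linear program. Let x1 = kg of rice bran, x2 = kg of alfalfa meal, x3 = kg of canola meal.
Minimize 0.2x1 + 0.24x2 + 0.31x3 s.t.:
  5.6x1 + 7.4x2 + 19.6x3 ≥ 24.3   (lysine)
  11.8x1 + 8.3x2 + 11.1x3 ≥ 37.4   (metabolisable energy)
  x1 ≤ 3.4
  x1, x2, x3 ≥ 0.
At the optimum only rice bran, canola meal are positive (alfalfa meal = 0). Binding constraints: lysine and metabolisable energy.
Solving gives x1 = 2.74, x3 = 0.4571.
Total cost: 0.2·2.74 + 0.31·0.4571 = 0.68970.

£0.690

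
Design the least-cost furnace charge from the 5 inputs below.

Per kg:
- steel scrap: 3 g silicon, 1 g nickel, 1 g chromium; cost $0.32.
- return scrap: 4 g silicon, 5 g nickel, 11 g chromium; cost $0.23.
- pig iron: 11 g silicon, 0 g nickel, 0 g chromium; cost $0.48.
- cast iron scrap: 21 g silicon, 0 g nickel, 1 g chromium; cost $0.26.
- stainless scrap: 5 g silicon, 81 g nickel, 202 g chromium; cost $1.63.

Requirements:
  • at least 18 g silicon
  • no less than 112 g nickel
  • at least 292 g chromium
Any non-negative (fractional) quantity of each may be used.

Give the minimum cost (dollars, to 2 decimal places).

$2.49

Treat it as an LP. Let x1 = kg of steel scrap, x2 = kg of return scrap, x3 = kg of pig iron, x4 = kg of cast iron scrap, x5 = kg of stainless scrap.
Minimize 0.32x1 + 0.23x2 + 0.48x3 + 0.26x4 + 1.63x5 s.t.:
  3x1 + 4x2 + 11x3 + 21x4 + 5x5 ≥ 18   (silicon)
  1x1 + 5x2 + 81x5 ≥ 112   (nickel)
  1x1 + 11x2 + 1x4 + 202x5 ≥ 292   (chromium)
  x1, x2, x3, x4, x5 ≥ 0.
The optimal basis is {cast iron scrap, stainless scrap}; steel scrap, return scrap, pig iron drop out. There the silicon and chromium constraints are tight.
That vertex is x4 = 0.5136, x5 = 1.443.
Objective = 0.26·0.5136 + 1.63·1.443 = 2.4856.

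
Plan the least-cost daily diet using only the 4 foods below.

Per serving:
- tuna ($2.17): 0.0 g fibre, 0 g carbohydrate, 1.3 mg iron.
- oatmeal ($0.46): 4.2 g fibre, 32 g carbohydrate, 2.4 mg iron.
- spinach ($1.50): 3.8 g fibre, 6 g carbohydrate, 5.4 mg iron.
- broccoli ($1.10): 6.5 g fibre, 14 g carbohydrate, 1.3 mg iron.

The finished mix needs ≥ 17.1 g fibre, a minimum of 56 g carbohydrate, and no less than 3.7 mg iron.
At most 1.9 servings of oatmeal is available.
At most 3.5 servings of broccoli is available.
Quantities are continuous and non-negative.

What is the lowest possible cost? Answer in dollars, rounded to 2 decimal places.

$2.42

Let x1 = servings of tuna, x2 = servings of oatmeal, x3 = servings of spinach, x4 = servings of broccoli.
Minimize 2.17x1 + 0.46x2 + 1.5x3 + 1.1x4 subject to:
  4.2x2 + 3.8x3 + 6.5x4 ≥ 17.1   (fibre)
  32x2 + 6x3 + 14x4 ≥ 56   (carbohydrate)
  1.3x1 + 2.4x2 + 5.4x3 + 1.3x4 ≥ 3.7   (iron)
  x2 ≤ 1.9
  x4 ≤ 3.5
  x1, x2, x3, x4 ≥ 0.
The cheapest feasible vertex uses only oatmeal, broccoli; tuna, spinach are not used. Binding constraints: fibre and the oatmeal cap.
Optimal quantities: oatmeal = 1.9 servings, broccoli = 1.403 servings.
Total cost: 0.46·1.9 + 1.1·1.403 = 2.4173.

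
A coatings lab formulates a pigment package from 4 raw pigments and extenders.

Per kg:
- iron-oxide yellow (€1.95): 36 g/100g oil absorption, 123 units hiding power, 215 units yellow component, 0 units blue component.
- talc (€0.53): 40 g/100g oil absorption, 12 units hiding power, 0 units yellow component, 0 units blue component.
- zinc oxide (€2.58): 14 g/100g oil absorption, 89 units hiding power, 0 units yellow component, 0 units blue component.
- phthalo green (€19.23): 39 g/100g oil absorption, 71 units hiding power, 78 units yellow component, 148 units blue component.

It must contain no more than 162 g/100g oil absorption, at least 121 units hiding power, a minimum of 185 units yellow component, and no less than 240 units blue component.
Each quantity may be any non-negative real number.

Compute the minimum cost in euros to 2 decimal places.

€31.71

Let x1 = kg of iron-oxide yellow, x2 = kg of talc, x3 = kg of zinc oxide, x4 = kg of phthalo green.
Minimise 1.95x1 + 0.53x2 + 2.58x3 + 19.23x4 subject to:
  36x1 + 40x2 + 14x3 + 39x4 ≤ 162   (oil absorption)
  123x1 + 12x2 + 89x3 + 71x4 ≥ 121   (hiding power)
  215x1 + 78x4 ≥ 185   (yellow component)
  148x4 ≥ 240   (blue component)
  x1, x2, x3, x4 ≥ 0.
At the optimum only iron-oxide yellow, phthalo green are positive (talc, zinc oxide = 0). There the yellow component and blue component constraints are tight.
Solving gives x1 = 0.27216, x4 = 1.6216.
Cost = 1.95·0.27216 + 19.23·1.6216 = 31.7141.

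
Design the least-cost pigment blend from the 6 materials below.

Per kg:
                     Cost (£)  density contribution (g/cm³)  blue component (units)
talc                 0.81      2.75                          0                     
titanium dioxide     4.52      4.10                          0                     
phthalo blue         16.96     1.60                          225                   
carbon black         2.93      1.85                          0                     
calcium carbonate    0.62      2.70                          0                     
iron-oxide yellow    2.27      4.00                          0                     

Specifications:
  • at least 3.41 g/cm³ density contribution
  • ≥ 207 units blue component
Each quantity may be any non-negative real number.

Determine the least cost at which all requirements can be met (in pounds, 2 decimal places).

Let x1 = kg of talc, x2 = kg of titanium dioxide, x3 = kg of phthalo blue, x4 = kg of carbon black, x5 = kg of calcium carbonate, x6 = kg of iron-oxide yellow.
Minimize 0.81x1 + 4.52x2 + 16.96x3 + 2.93x4 + 0.62x5 + 2.27x6 with:
  2.75x1 + 4.1x2 + 1.6x3 + 1.85x4 + 2.7x5 + 4x6 ≥ 3.41   (density contribution)
  225x3 ≥ 207   (blue component)
  x1, x2, x3, x4, x5, x6 ≥ 0.
The cheapest feasible vertex uses only phthalo blue, calcium carbonate; talc, titanium dioxide, carbon black, iron-oxide yellow are not used. There the density contribution and blue component constraints are tight.
Solving gives x3 = 0.92, x5 = 0.7178.
Cost = 16.96·0.92 + 0.62·0.7178 = 16.0482.

£16.05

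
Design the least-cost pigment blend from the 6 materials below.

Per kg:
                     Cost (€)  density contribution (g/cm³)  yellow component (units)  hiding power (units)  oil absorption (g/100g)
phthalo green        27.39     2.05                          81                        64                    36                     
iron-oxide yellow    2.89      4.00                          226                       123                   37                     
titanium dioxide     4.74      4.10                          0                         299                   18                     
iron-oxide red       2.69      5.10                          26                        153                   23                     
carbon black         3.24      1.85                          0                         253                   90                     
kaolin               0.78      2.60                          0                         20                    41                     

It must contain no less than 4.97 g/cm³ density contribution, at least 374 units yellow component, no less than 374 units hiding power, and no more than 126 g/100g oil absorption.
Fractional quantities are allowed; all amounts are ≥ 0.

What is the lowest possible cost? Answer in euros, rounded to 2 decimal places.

€6.97

This is a linear program. Let x1 = kg of phthalo green, x2 = kg of iron-oxide yellow, x3 = kg of titanium dioxide, x4 = kg of iron-oxide red, x5 = kg of carbon black, x6 = kg of kaolin.
Minimize 27.39x1 + 2.89x2 + 4.74x3 + 2.69x4 + 3.24x5 + 0.78x6 with:
  2.05x1 + 4x2 + 4.1x3 + 5.1x4 + 1.85x5 + 2.6x6 ≥ 4.97   (density contribution)
  81x1 + 226x2 + 26x4 ≥ 374   (yellow component)
  64x1 + 123x2 + 299x3 + 153x4 + 253x5 + 20x6 ≥ 374   (hiding power)
  36x1 + 37x2 + 18x3 + 23x4 + 90x5 + 41x6 ≤ 126   (oil absorption)
  x1, x2, x3, x4, x5, x6 ≥ 0.
The minimum-cost mix takes nothing from phthalo green, titanium dioxide, iron-oxide red, kaolin — only iron-oxide yellow, carbon black. Binding constraints: yellow component and hiding power.
Optimal quantities: iron-oxide yellow = 1.655 kg, carbon black = 0.6737 kg.
Total cost: 2.89·1.655 + 3.24·0.6737 = 6.9657.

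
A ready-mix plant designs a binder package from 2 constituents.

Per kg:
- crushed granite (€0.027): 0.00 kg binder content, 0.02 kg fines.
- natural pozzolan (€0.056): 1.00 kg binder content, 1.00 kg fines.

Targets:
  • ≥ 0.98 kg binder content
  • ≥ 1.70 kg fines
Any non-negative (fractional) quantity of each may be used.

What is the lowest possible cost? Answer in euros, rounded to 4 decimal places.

Let x1 = kg of crushed granite, x2 = kg of natural pozzolan.
Minimise 0.027x1 + 0.056x2 with:
  1x2 ≥ 0.98   (binder content)
  0.02x1 + 1x2 ≥ 1.7   (fines)
  x1, x2 ≥ 0.
The optimal basis is {natural pozzolan}; crushed granite drops out. Binding constraint: fines.
So natural pozzolan = 1.7 kg.
Cost = 0.056·1.7 = 0.095200.

€0.0952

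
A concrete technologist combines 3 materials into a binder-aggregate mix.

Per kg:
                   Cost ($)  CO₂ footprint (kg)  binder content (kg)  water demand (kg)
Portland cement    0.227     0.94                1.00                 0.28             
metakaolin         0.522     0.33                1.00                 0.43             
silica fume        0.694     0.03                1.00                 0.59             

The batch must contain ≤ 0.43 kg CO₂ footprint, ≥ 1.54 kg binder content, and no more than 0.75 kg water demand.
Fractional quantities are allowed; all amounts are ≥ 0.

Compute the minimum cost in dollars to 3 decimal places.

$0.849

Set it up as a linear program. Let x1 = kg of Portland cement, x2 = kg of metakaolin, x3 = kg of silica fume.
min 0.227x1 + 0.522x2 + 0.694x3 with:
  0.94x1 + 0.33x2 + 0.03x3 ≤ 0.43   (CO₂ footprint)
  1x1 + 1x2 + 1x3 ≥ 1.54   (binder content)
  0.28x1 + 0.43x2 + 0.59x3 ≤ 0.75   (water demand)
  x1, x2, x3 ≥ 0.
The optimal basis is {metakaolin, silica fume}; Portland cement drops out. Binding constraints: CO₂ footprint and binder content.
That vertex is x2 = 1.279, x3 = 0.2607.
Hence cost = 0.522·1.279 + 0.694·0.2607 = $0.84856.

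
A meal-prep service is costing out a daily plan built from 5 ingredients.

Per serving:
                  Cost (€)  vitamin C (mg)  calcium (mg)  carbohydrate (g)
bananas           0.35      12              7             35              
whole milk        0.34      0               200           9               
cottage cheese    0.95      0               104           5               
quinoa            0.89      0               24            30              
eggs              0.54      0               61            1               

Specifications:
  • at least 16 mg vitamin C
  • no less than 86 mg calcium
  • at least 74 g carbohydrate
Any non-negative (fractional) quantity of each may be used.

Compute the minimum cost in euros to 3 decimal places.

Let x1 = servings of bananas, x2 = servings of whole milk, x3 = servings of cottage cheese, x4 = servings of quinoa, x5 = servings of eggs.
Minimise 0.35x1 + 0.34x2 + 0.95x3 + 0.89x4 + 0.54x5 with:
  12x1 ≥ 16   (vitamin C)
  7x1 + 200x2 + 104x3 + 24x4 + 61x5 ≥ 86   (calcium)
  35x1 + 9x2 + 5x3 + 30x4 + 1x5 ≥ 74   (carbohydrate)
  x1, x2, x3, x4, x5 ≥ 0.
The optimal basis is {bananas, whole milk}; cottage cheese, quinoa, eggs drop out. The calcium and carbohydrate requirements are met with equality.
Solving gives x1 = 2.022, x2 = 0.3592.
Hence cost = 0.35·2.022 + 0.34·0.3592 = €0.82983.

€0.830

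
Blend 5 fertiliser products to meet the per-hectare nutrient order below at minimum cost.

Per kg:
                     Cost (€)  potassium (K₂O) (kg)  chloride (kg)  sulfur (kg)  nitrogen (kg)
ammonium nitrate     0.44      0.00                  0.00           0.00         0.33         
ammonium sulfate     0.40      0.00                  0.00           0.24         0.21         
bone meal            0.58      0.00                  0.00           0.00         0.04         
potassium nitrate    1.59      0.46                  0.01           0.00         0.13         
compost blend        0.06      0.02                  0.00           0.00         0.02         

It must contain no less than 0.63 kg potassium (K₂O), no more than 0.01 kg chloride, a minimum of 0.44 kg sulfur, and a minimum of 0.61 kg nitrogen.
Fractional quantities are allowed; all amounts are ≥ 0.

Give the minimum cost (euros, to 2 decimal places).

€2.62

Let x1 = kg of ammonium nitrate, x2 = kg of ammonium sulfate, x3 = kg of bone meal, x4 = kg of potassium nitrate, x5 = kg of compost blend.
min 0.44x1 + 0.4x2 + 0.58x3 + 1.59x4 + 0.06x5 subject to:
  0.46x4 + 0.02x5 ≥ 0.63   (potassium (K₂O))
  0.01x4 ≤ 0.01   (chloride)
  0.24x2 ≥ 0.44   (sulfur)
  0.33x1 + 0.21x2 + 0.04x3 + 0.13x4 + 0.02x5 ≥ 0.61   (nitrogen)
  x1, x2, x3, x4, x5 ≥ 0.
The minimum-cost mix takes nothing from ammonium nitrate, bone meal, potassium nitrate — only ammonium sulfate, compost blend. Binding constraints: potassium (K₂O) and sulfur.
Optimal quantities: ammonium sulfate = 1.833 kg, compost blend = 31.5 kg.
Cost = 0.4·1.833 + 0.06·31.5 = 2.6232.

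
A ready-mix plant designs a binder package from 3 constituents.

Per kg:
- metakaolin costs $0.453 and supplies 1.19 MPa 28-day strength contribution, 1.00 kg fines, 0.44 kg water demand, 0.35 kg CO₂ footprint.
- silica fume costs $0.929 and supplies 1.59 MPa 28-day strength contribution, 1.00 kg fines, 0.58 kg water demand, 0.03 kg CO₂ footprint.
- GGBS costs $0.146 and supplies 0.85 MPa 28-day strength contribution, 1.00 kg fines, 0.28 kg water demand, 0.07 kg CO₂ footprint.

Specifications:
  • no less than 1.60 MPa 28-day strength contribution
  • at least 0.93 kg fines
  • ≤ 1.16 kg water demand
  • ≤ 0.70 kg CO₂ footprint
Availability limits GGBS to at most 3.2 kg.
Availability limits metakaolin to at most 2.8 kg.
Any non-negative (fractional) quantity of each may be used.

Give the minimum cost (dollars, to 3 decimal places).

Let x1 = kg of metakaolin, x2 = kg of silica fume, x3 = kg of GGBS.
Minimize 0.453x1 + 0.929x2 + 0.146x3 with:
  1.19x1 + 1.59x2 + 0.85x3 ≥ 1.6   (28-day strength contribution)
  1x1 + 1x2 + 1x3 ≥ 0.93   (fines)
  0.44x1 + 0.58x2 + 0.28x3 ≤ 1.16   (water demand)
  0.35x1 + 0.03x2 + 0.07x3 ≤ 0.7   (CO₂ footprint)
  x3 ≤ 3.2
  x1 ≤ 2.8
  x1, x2, x3 ≥ 0.
The cheapest feasible vertex uses only GGBS; metakaolin, silica fume are not used. Binding constraint: 28-day strength contribution.
That vertex is x3 = 1.882.
Hence cost = 0.146·1.882 = $0.27477.

$0.275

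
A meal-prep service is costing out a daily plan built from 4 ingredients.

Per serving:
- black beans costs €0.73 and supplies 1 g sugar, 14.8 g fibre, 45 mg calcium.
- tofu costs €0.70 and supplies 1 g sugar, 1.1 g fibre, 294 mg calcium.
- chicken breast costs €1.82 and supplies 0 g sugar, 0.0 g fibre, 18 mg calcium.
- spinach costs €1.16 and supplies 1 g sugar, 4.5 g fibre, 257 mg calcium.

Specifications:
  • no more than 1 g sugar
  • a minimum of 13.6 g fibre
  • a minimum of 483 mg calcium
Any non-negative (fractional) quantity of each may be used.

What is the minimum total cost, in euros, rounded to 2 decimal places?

Treat it as an LP. Let x1 = servings of black beans, x2 = servings of tofu, x3 = servings of chicken breast, x4 = servings of spinach.
min 0.73x1 + 0.7x2 + 1.82x3 + 1.16x4 with:
  1x1 + 1x2 + 1x4 ≤ 1   (sugar)
  14.8x1 + 1.1x2 + 4.5x4 ≥ 13.6   (fibre)
  45x1 + 294x2 + 18x3 + 257x4 ≥ 483   (calcium)
  x1, x2, x3, x4 ≥ 0.
At the optimum only black beans, chicken breast, spinach are positive (tofu = 0). Binding constraints: sugar, fibre, calcium.
Solving gives x1 = 0.8835, x3 = 22.96, x4 = 0.1165.
Total cost: 0.73·0.8835 + 1.82·22.96 + 1.16·0.1165 = 42.5673.

€42.57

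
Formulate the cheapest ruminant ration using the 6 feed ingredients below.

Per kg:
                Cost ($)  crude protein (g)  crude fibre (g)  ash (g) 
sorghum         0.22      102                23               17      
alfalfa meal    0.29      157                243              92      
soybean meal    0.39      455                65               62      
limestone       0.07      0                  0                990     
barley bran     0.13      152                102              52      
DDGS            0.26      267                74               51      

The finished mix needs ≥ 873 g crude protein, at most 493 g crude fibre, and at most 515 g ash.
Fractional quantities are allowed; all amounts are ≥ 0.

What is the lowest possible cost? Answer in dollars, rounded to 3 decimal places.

$0.747

Set it up as a linear program. Let x1 = kg of sorghum, x2 = kg of alfalfa meal, x3 = kg of soybean meal, x4 = kg of limestone, x5 = kg of barley bran, x6 = kg of DDGS.
Minimize 0.22x1 + 0.29x2 + 0.39x3 + 0.07x4 + 0.13x5 + 0.26x6 s.t.:
  102x1 + 157x2 + 455x3 + 152x5 + 267x6 ≥ 873   (crude protein)
  23x1 + 243x2 + 65x3 + 102x5 + 74x6 ≤ 493   (crude fibre)
  17x1 + 92x2 + 62x3 + 990x4 + 52x5 + 51x6 ≤ 515   (ash)
  x1, x2, x3, x4, x5, x6 ≥ 0.
The cheapest feasible vertex uses only soybean meal, barley bran; sorghum, alfalfa meal, limestone, DDGS are not used. The crude protein and crude fibre requirements are met with equality.
That vertex is x3 = 0.3863, x5 = 4.587.
Objective = 0.39·0.3863 + 0.13·4.587 = 0.74697.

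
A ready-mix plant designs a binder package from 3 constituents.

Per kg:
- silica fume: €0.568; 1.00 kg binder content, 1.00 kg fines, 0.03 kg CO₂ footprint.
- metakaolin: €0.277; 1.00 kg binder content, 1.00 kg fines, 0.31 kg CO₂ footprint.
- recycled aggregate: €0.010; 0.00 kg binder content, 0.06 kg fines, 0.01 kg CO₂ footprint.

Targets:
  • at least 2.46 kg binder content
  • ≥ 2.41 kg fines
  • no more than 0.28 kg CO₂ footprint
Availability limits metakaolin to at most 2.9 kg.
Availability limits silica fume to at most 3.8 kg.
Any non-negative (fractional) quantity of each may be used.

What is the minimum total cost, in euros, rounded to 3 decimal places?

Treat it as an LP. Let x1 = kg of silica fume, x2 = kg of metakaolin, x3 = kg of recycled aggregate.
Minimize 0.568x1 + 0.277x2 + 0.01x3 s.t.:
  1x1 + 1x2 ≥ 2.46   (binder content)
  1x1 + 1x2 + 0.06x3 ≥ 2.41   (fines)
  0.03x1 + 0.31x2 + 0.01x3 ≤ 0.28   (CO₂ footprint)
  x2 ≤ 2.9
  x1 ≤ 3.8
  x1, x2, x3 ≥ 0.
The optimal basis is {silica fume, metakaolin}; recycled aggregate drops out. There the binder content and CO₂ footprint constraints are tight.
That vertex is x1 = 1.724, x2 = 0.7364.
Objective = 0.568·1.724 + 0.277·0.7364 = 1.18321.

€1.183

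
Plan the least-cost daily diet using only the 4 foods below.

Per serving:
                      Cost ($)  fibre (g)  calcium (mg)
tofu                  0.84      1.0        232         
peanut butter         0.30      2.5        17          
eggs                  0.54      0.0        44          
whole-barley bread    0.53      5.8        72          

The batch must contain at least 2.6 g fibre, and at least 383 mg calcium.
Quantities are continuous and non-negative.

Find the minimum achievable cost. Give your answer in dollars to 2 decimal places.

$1.43

This is a linear program. Let x1 = servings of tofu, x2 = servings of peanut butter, x3 = servings of eggs, x4 = servings of whole-barley bread.
min 0.84x1 + 0.3x2 + 0.54x3 + 0.53x4 s.t.:
  1x1 + 2.5x2 + 5.8x4 ≥ 2.6   (fibre)
  232x1 + 17x2 + 44x3 + 72x4 ≥ 383   (calcium)
  x1, x2, x3, x4 ≥ 0.
The minimum-cost mix takes nothing from peanut butter, eggs — only tofu, whole-barley bread. Binding constraints: fibre and calcium.
Solving gives x1 = 1.597, x4 = 0.1729.
Cost = 0.84·1.597 + 0.53·0.1729 = 1.4331.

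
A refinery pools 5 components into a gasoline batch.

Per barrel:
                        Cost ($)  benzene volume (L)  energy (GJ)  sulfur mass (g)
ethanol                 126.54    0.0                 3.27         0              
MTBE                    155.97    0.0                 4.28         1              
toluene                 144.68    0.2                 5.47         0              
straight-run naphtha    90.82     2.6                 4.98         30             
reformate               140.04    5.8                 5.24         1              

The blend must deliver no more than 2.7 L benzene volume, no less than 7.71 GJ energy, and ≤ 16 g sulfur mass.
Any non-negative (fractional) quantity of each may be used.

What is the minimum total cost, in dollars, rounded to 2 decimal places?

Let x1 = barrels of ethanol, x2 = barrels of MTBE, x3 = barrels of toluene, x4 = barrels of straight-run naphtha, x5 = barrels of reformate.
Minimize 126.54x1 + 155.97x2 + 144.68x3 + 90.82x4 + 140.04x5 s.t.:
  0.2x3 + 2.6x4 + 5.8x5 ≤ 2.7   (benzene volume)
  3.27x1 + 4.28x2 + 5.47x3 + 4.98x4 + 5.24x5 ≥ 7.71   (energy)
  1x2 + 30x4 + 1x5 ≤ 16   (sulfur mass)
  x1, x2, x3, x4, x5 ≥ 0.
The minimum-cost mix takes nothing from ethanol, MTBE, reformate — only toluene, straight-run naphtha. There the energy and sulfur mass constraints are tight.
Optimal quantities: toluene = 0.92395 barrels, straight-run naphtha = 0.53333 barrels.
Hence cost = 144.68·0.92395 + 90.82·0.53333 = $182.1141.

$182.11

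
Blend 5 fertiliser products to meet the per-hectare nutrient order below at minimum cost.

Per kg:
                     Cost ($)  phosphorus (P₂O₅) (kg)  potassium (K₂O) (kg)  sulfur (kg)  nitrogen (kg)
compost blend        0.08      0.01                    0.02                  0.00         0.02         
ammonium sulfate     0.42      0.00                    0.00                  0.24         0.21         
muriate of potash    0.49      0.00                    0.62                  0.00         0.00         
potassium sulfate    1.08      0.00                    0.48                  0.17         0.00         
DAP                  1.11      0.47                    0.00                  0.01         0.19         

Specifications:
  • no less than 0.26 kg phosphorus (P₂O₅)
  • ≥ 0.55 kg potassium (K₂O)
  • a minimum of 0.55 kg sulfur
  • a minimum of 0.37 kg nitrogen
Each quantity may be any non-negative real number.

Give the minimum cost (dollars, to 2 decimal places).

$2.00

Let x1 = kg of compost blend, x2 = kg of ammonium sulfate, x3 = kg of muriate of potash, x4 = kg of potassium sulfate, x5 = kg of DAP.
Minimize 0.08x1 + 0.42x2 + 0.49x3 + 1.08x4 + 1.11x5 s.t.:
  0.01x1 + 0.47x5 ≥ 0.26   (phosphorus (P₂O₅))
  0.02x1 + 0.62x3 + 0.48x4 ≥ 0.55   (potassium (K₂O))
  0.24x2 + 0.17x4 + 0.01x5 ≥ 0.55   (sulfur)
  0.02x1 + 0.21x2 + 0.19x5 ≥ 0.37   (nitrogen)
  x1, x2, x3, x4, x5 ≥ 0.
At the optimum only ammonium sulfate, muriate of potash, DAP are positive (compost blend, potassium sulfate = 0). There the phosphorus (P₂O₅), potassium (K₂O), sulfur constraints are tight.
So ammonium sulfate = 2.269 kg, muriate of potash = 0.8871 kg, DAP = 0.5532 kg.
Objective = 0.42·2.269 + 0.49·0.8871 + 1.11·0.5532 = 2.0017.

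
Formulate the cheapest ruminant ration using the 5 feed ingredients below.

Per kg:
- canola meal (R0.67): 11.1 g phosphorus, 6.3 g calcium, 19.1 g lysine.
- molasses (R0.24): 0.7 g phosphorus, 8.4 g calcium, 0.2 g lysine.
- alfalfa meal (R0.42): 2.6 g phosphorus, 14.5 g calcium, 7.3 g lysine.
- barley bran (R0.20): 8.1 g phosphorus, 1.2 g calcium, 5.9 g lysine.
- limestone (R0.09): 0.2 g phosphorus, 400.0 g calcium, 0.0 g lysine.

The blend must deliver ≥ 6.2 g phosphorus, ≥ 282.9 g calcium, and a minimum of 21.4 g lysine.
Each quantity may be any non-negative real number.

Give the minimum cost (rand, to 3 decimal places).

R0.788

Set it up as a linear program. Let x1 = kg of canola meal, x2 = kg of molasses, x3 = kg of alfalfa meal, x4 = kg of barley bran, x5 = kg of limestone.
min 0.67x1 + 0.24x2 + 0.42x3 + 0.2x4 + 0.09x5 s.t.:
  11.1x1 + 0.7x2 + 2.6x3 + 8.1x4 + 0.2x5 ≥ 6.2   (phosphorus)
  6.3x1 + 8.4x2 + 14.5x3 + 1.2x4 + 400x5 ≥ 282.9   (calcium)
  19.1x1 + 0.2x2 + 7.3x3 + 5.9x4 ≥ 21.4   (lysine)
  x1, x2, x3, x4, x5 ≥ 0.
At the optimum only barley bran, limestone are positive (canola meal, molasses, alfalfa meal = 0). Binding constraints: calcium and lysine.
Optimal quantities: barley bran = 3.627 kg, limestone = 0.6964 kg.
Total cost: 0.2·3.627 + 0.09·0.6964 = 0.78808.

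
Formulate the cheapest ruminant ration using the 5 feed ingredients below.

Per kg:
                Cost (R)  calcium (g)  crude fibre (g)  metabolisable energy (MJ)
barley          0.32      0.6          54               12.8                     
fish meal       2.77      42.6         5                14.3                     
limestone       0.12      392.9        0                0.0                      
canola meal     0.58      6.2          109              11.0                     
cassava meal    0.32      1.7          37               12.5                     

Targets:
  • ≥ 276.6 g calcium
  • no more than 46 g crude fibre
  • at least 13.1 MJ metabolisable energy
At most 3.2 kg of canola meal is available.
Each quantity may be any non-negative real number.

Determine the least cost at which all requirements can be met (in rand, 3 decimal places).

R0.416

Let x1 = kg of barley, x2 = kg of fish meal, x3 = kg of limestone, x4 = kg of canola meal, x5 = kg of cassava meal.
min 0.32x1 + 2.77x2 + 0.12x3 + 0.58x4 + 0.32x5 with:
  0.6x1 + 42.6x2 + 392.9x3 + 6.2x4 + 1.7x5 ≥ 276.6   (calcium)
  54x1 + 5x2 + 109x4 + 37x5 ≤ 46   (crude fibre)
  12.8x1 + 14.3x2 + 11x4 + 12.5x5 ≥ 13.1   (metabolisable energy)
  x4 ≤ 3.2
  x1, x2, x3, x4, x5 ≥ 0.
At the optimum only barley, limestone, cassava meal are positive (fish meal, canola meal = 0). There the calcium, crude fibre, metabolisable energy constraints are tight.
So barley = 0.4484 kg, limestone = 0.7008 kg, cassava meal = 0.5889 kg.
Hence cost = 0.32·0.4484 + 0.12·0.7008 + 0.32·0.5889 = R0.41603.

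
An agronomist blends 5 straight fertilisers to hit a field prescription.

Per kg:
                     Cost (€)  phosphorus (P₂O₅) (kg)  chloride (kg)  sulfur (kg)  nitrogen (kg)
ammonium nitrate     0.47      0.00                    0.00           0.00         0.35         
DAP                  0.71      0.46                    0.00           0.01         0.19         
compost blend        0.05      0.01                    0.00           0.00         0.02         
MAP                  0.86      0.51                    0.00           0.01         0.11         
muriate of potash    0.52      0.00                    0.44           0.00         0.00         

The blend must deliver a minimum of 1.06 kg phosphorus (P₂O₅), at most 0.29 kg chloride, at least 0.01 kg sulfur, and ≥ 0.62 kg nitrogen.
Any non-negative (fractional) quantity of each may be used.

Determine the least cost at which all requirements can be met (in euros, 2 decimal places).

Treat it as an LP. Let x1 = kg of ammonium nitrate, x2 = kg of DAP, x3 = kg of compost blend, x4 = kg of MAP, x5 = kg of muriate of potash.
Minimise 0.47x1 + 0.71x2 + 0.05x3 + 0.86x4 + 0.52x5 s.t.:
  0.46x2 + 0.01x3 + 0.51x4 ≥ 1.06   (phosphorus (P₂O₅))
  0.44x5 ≤ 0.29   (chloride)
  0.01x2 + 0.01x4 ≥ 0.01   (sulfur)
  0.35x1 + 0.19x2 + 0.02x3 + 0.11x4 ≥ 0.62   (nitrogen)
  x1, x2, x3, x4, x5 ≥ 0.
The optimal basis is {ammonium nitrate, DAP}; compost blend, MAP, muriate of potash drop out. There the phosphorus (P₂O₅) and nitrogen constraints are tight.
So ammonium nitrate = 0.5205 kg, DAP = 2.304 kg.
Total cost: 0.47·0.5205 + 0.71·2.304 = 1.8805.

€1.88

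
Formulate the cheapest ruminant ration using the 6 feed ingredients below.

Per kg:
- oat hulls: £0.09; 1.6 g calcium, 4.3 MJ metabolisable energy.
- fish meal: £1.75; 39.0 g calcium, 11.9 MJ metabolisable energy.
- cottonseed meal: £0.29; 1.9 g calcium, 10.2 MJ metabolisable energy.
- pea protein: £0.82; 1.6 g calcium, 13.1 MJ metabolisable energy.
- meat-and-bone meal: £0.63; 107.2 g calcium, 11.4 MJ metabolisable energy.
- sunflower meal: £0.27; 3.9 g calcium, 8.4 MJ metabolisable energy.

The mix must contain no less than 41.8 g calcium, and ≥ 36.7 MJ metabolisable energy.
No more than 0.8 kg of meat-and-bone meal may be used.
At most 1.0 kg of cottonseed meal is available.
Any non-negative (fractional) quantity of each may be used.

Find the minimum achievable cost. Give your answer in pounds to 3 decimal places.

£0.875

Let x1 = kg of oat hulls, x2 = kg of fish meal, x3 = kg of cottonseed meal, x4 = kg of pea protein, x5 = kg of meat-and-bone meal, x6 = kg of sunflower meal.
Minimise 0.09x1 + 1.75x2 + 0.29x3 + 0.82x4 + 0.63x5 + 0.27x6 with:
  1.6x1 + 39x2 + 1.9x3 + 1.6x4 + 107.2x5 + 3.9x6 ≥ 41.8   (calcium)
  4.3x1 + 11.9x2 + 10.2x3 + 13.1x4 + 11.4x5 + 8.4x6 ≥ 36.7   (metabolisable energy)
  x5 ≤ 0.8
  x3 ≤ 1
  x1, x2, x3, x4, x5, x6 ≥ 0.
At the optimum only oat hulls, meat-and-bone meal are positive (fish meal, cottonseed meal, pea protein, sunflower meal = 0). Binding constraints: calcium and metabolisable energy.
So oat hulls = 7.81 kg, meat-and-bone meal = 0.2734 kg.
Hence cost = 0.09·7.81 + 0.63·0.2734 = £0.87514.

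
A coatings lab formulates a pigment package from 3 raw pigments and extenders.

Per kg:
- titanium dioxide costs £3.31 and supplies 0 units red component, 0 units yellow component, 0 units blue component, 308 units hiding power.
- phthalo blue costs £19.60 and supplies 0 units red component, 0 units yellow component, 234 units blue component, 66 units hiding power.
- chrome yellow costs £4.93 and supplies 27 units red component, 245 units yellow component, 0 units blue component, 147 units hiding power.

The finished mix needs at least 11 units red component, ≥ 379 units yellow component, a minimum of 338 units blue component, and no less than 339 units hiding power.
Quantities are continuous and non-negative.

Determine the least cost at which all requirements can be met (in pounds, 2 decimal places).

£36.11

Let x1 = kg of titanium dioxide, x2 = kg of phthalo blue, x3 = kg of chrome yellow.
Minimize 3.31x1 + 19.6x2 + 4.93x3 with:
  27x3 ≥ 11   (red component)
  245x3 ≥ 379   (yellow component)
  234x2 ≥ 338   (blue component)
  308x1 + 66x2 + 147x3 ≥ 339   (hiding power)
  x1, x2, x3 ≥ 0.
All 3 inputs are positive at the optimum. The yellow component, blue component, hiding power requirements are met with equality.
So titanium dioxide = 0.052814 kg, phthalo blue = 1.4444 kg, chrome yellow = 1.5469 kg.
Objective = 3.31·0.052814 + 19.6·1.4444 + 4.93·1.5469 = 36.1113.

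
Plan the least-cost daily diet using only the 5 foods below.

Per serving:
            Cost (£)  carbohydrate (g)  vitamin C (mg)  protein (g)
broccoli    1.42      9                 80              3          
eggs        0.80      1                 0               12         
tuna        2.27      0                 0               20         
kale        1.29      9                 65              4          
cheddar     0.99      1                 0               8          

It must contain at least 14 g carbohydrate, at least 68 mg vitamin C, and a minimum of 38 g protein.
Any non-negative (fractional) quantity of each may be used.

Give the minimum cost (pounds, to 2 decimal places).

Let x1 = servings of broccoli, x2 = servings of eggs, x3 = servings of tuna, x4 = servings of kale, x5 = servings of cheddar.
Minimise 1.42x1 + 0.8x2 + 2.27x3 + 1.29x4 + 0.99x5 subject to:
  9x1 + 1x2 + 9x4 + 1x5 ≥ 14   (carbohydrate)
  80x1 + 65x4 ≥ 68   (vitamin C)
  3x1 + 12x2 + 20x3 + 4x4 + 8x5 ≥ 38   (protein)
  x1, x2, x3, x4, x5 ≥ 0.
The optimal basis is {eggs, kale}; broccoli, tuna, cheddar drop out. Binding constraints: carbohydrate and protein.
That vertex is x2 = 2.75, x4 = 1.25.
Hence cost = 0.8·2.75 + 1.29·1.25 = £3.8125.

£3.81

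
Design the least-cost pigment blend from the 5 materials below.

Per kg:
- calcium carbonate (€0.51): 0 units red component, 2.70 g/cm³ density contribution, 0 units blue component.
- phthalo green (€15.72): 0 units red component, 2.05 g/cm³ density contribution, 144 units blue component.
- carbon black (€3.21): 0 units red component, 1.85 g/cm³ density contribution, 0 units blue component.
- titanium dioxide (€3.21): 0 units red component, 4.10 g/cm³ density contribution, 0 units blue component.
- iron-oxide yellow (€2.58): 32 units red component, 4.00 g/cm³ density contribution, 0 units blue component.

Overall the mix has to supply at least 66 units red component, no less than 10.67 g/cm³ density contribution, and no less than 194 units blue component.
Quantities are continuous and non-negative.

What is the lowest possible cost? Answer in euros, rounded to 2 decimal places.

€26.50

Let x1 = kg of calcium carbonate, x2 = kg of phthalo green, x3 = kg of carbon black, x4 = kg of titanium dioxide, x5 = kg of iron-oxide yellow.
Minimize 0.51x1 + 15.72x2 + 3.21x3 + 3.21x4 + 2.58x5 s.t.:
  32x5 ≥ 66   (red component)
  2.7x1 + 2.05x2 + 1.85x3 + 4.1x4 + 4x5 ≥ 10.67   (density contribution)
  144x2 ≥ 194   (blue component)
  x1, x2, x3, x4, x5 ≥ 0.
At the optimum only phthalo green, iron-oxide yellow are positive (calcium carbonate, carbon black, titanium dioxide = 0). Binding constraints: red component and blue component.
So phthalo green = 1.3472 kg, iron-oxide yellow = 2.0625 kg.
Total cost: 15.72·1.3472 + 2.58·2.0625 = 26.4992.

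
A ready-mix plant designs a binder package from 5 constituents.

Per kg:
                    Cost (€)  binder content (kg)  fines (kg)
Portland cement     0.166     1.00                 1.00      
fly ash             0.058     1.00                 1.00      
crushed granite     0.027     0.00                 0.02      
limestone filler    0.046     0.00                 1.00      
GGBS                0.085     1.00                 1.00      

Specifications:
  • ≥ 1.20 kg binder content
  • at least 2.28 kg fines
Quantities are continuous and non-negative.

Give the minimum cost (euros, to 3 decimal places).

€0.119

Let x1 = kg of Portland cement, x2 = kg of fly ash, x3 = kg of crushed granite, x4 = kg of limestone filler, x5 = kg of GGBS.
Minimize 0.166x1 + 0.058x2 + 0.027x3 + 0.046x4 + 0.085x5 subject to:
  1x1 + 1x2 + 1x5 ≥ 1.2   (binder content)
  1x1 + 1x2 + 0.02x3 + 1x4 + 1x5 ≥ 2.28   (fines)
  x1, x2, x3, x4, x5 ≥ 0.
The cheapest feasible vertex uses only fly ash, limestone filler; Portland cement, crushed granite, GGBS are not used. Binding constraints: binder content and fines.
Solving gives x2 = 1.2, x4 = 1.08.
Cost = 0.058·1.2 + 0.046·1.08 = 0.11928.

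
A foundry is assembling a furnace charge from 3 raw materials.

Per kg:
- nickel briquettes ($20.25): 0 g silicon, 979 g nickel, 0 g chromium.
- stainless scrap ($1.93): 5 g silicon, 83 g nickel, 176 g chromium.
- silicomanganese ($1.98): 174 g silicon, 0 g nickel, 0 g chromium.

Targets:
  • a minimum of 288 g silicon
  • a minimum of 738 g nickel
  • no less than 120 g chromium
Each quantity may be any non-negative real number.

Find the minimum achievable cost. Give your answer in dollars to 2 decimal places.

$18.65

Let x1 = kg of nickel briquettes, x2 = kg of stainless scrap, x3 = kg of silicomanganese.
Minimise 20.25x1 + 1.93x2 + 1.98x3 subject to:
  5x2 + 174x3 ≥ 288   (silicon)
  979x1 + 83x2 ≥ 738   (nickel)
  176x2 ≥ 120   (chromium)
  x1, x2, x3 ≥ 0.
All 3 inputs are positive at the optimum. The silicon, nickel, chromium requirements are met with equality.
That vertex is x1 = 0.696, x2 = 0.6818, x3 = 1.636.
Hence cost = 20.25·0.696 + 1.93·0.6818 + 1.98·1.636 = $18.6492.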